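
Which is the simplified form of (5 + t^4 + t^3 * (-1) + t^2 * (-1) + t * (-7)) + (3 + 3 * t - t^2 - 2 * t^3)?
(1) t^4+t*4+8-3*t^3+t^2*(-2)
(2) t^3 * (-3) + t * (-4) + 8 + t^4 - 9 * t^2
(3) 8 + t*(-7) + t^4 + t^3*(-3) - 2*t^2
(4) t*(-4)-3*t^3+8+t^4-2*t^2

Adding the polynomials and combining like terms:
(5 + t^4 + t^3*(-1) + t^2*(-1) + t*(-7)) + (3 + 3*t - t^2 - 2*t^3)
= t*(-4)-3*t^3+8+t^4-2*t^2
4) t*(-4)-3*t^3+8+t^4-2*t^2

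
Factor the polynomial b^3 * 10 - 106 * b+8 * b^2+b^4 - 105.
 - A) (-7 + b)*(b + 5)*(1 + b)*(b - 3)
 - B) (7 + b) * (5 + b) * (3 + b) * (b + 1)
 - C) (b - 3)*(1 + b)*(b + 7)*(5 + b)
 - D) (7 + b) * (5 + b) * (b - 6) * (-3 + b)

We need to factor b^3 * 10 - 106 * b+8 * b^2+b^4 - 105.
The factored form is (b - 3)*(1 + b)*(b + 7)*(5 + b).
C) (b - 3)*(1 + b)*(b + 7)*(5 + b)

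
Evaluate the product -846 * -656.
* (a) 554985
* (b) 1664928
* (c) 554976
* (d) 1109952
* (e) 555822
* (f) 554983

-846 * -656 = 554976
c) 554976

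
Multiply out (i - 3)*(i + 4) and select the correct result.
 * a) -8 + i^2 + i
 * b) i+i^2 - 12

Expanding (i - 3)*(i + 4):
= i+i^2 - 12
b) i+i^2 - 12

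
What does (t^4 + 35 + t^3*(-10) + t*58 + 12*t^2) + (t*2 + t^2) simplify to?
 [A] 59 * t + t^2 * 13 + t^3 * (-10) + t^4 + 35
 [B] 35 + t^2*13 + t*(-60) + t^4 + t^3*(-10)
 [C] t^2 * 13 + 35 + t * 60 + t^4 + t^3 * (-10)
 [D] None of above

Adding the polynomials and combining like terms:
(t^4 + 35 + t^3*(-10) + t*58 + 12*t^2) + (t*2 + t^2)
= t^2 * 13 + 35 + t * 60 + t^4 + t^3 * (-10)
C) t^2 * 13 + 35 + t * 60 + t^4 + t^3 * (-10)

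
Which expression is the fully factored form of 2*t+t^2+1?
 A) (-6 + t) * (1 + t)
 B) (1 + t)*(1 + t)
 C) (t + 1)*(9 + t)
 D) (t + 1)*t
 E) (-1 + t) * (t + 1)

We need to factor 2*t+t^2+1.
The factored form is (1 + t)*(1 + t).
B) (1 + t)*(1 + t)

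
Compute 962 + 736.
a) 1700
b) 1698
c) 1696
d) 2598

962 + 736 = 1698
b) 1698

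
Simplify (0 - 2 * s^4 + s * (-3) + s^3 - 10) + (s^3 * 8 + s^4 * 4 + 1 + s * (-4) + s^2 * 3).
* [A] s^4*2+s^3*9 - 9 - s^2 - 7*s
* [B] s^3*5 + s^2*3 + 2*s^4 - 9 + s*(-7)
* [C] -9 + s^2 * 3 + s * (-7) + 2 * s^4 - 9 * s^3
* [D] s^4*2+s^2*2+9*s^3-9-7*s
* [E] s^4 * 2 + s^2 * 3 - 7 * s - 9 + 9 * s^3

Adding the polynomials and combining like terms:
(0 - 2*s^4 + s*(-3) + s^3 - 10) + (s^3*8 + s^4*4 + 1 + s*(-4) + s^2*3)
= s^4 * 2 + s^2 * 3 - 7 * s - 9 + 9 * s^3
E) s^4 * 2 + s^2 * 3 - 7 * s - 9 + 9 * s^3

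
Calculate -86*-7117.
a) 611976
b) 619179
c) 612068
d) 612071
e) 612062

-86 * -7117 = 612062
e) 612062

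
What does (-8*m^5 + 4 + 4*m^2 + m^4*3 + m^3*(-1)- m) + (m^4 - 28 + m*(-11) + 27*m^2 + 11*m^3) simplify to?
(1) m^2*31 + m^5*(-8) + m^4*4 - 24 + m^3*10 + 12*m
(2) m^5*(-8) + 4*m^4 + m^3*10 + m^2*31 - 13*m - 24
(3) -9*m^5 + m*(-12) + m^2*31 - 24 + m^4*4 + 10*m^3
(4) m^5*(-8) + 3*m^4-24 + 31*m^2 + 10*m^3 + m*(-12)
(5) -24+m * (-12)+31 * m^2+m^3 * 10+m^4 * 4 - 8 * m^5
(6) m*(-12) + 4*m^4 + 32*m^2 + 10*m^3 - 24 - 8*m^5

Adding the polynomials and combining like terms:
(-8*m^5 + 4 + 4*m^2 + m^4*3 + m^3*(-1) - m) + (m^4 - 28 + m*(-11) + 27*m^2 + 11*m^3)
= -24+m * (-12)+31 * m^2+m^3 * 10+m^4 * 4 - 8 * m^5
5) -24+m * (-12)+31 * m^2+m^3 * 10+m^4 * 4 - 8 * m^5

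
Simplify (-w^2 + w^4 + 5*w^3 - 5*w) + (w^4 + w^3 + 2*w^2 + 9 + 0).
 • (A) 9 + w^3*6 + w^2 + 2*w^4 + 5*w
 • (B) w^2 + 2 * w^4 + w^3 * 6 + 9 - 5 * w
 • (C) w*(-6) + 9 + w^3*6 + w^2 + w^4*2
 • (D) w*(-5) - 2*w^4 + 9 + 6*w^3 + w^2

Adding the polynomials and combining like terms:
(-w^2 + w^4 + 5*w^3 - 5*w) + (w^4 + w^3 + 2*w^2 + 9 + 0)
= w^2 + 2 * w^4 + w^3 * 6 + 9 - 5 * w
B) w^2 + 2 * w^4 + w^3 * 6 + 9 - 5 * w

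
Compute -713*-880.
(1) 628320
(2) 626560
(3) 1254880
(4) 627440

-713 * -880 = 627440
4) 627440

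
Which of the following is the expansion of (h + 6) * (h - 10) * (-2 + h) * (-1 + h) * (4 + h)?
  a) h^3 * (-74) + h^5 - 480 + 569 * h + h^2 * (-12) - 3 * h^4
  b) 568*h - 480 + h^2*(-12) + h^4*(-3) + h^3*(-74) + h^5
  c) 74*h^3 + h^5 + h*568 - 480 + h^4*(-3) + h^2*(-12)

Expanding (h + 6) * (h - 10) * (-2 + h) * (-1 + h) * (4 + h):
= 568*h - 480 + h^2*(-12) + h^4*(-3) + h^3*(-74) + h^5
b) 568*h - 480 + h^2*(-12) + h^4*(-3) + h^3*(-74) + h^5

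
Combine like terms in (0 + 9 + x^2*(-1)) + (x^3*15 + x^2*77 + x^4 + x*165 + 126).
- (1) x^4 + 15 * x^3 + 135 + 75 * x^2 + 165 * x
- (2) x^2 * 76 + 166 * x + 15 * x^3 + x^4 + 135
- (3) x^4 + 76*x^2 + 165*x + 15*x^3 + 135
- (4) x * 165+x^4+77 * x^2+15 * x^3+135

Adding the polynomials and combining like terms:
(0 + 9 + x^2*(-1)) + (x^3*15 + x^2*77 + x^4 + x*165 + 126)
= x^4 + 76*x^2 + 165*x + 15*x^3 + 135
3) x^4 + 76*x^2 + 165*x + 15*x^3 + 135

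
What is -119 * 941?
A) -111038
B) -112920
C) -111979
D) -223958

-119 * 941 = -111979
C) -111979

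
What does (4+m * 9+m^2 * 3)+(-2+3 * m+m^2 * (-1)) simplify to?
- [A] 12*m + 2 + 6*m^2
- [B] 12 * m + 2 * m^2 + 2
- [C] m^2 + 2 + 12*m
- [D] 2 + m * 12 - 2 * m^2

Adding the polynomials and combining like terms:
(4 + m*9 + m^2*3) + (-2 + 3*m + m^2*(-1))
= 12 * m + 2 * m^2 + 2
B) 12 * m + 2 * m^2 + 2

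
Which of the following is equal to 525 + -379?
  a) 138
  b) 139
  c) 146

525 + -379 = 146
c) 146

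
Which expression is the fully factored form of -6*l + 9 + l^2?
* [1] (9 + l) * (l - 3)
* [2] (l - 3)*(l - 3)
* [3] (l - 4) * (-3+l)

We need to factor -6*l + 9 + l^2.
The factored form is (l - 3)*(l - 3).
2) (l - 3)*(l - 3)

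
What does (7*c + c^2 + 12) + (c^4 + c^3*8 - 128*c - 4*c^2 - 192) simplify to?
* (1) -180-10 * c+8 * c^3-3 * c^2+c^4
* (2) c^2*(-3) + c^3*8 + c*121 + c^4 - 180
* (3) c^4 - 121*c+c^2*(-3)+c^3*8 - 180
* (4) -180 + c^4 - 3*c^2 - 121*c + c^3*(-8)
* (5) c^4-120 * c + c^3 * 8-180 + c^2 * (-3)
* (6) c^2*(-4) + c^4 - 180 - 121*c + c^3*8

Adding the polynomials and combining like terms:
(7*c + c^2 + 12) + (c^4 + c^3*8 - 128*c - 4*c^2 - 192)
= c^4 - 121*c+c^2*(-3)+c^3*8 - 180
3) c^4 - 121*c+c^2*(-3)+c^3*8 - 180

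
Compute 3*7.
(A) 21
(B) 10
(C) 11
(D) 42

3 * 7 = 21
A) 21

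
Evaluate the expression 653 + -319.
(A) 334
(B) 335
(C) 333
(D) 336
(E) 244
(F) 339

653 + -319 = 334
A) 334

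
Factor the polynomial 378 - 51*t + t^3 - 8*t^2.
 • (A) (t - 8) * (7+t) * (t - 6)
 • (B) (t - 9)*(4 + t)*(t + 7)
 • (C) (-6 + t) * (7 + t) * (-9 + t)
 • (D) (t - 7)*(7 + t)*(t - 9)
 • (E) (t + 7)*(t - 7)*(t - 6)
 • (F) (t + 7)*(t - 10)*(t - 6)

We need to factor 378 - 51*t + t^3 - 8*t^2.
The factored form is (-6 + t) * (7 + t) * (-9 + t).
C) (-6 + t) * (7 + t) * (-9 + t)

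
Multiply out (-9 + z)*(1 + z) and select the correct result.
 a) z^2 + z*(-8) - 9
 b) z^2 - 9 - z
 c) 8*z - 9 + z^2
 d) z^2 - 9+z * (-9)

Expanding (-9 + z)*(1 + z):
= z^2 + z*(-8) - 9
a) z^2 + z*(-8) - 9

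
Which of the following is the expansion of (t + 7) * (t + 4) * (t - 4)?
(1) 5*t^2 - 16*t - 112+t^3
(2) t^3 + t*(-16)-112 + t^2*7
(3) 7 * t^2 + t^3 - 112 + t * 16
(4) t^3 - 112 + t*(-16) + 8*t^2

Expanding (t + 7) * (t + 4) * (t - 4):
= t^3 + t*(-16)-112 + t^2*7
2) t^3 + t*(-16)-112 + t^2*7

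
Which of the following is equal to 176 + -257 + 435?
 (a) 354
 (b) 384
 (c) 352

First: 176 + -257 = -81
Then: -81 + 435 = 354
a) 354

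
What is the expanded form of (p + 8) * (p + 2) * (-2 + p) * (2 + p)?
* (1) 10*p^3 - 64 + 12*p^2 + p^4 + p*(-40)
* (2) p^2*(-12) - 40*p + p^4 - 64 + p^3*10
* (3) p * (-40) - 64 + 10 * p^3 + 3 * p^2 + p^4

Expanding (p + 8) * (p + 2) * (-2 + p) * (2 + p):
= 10*p^3 - 64 + 12*p^2 + p^4 + p*(-40)
1) 10*p^3 - 64 + 12*p^2 + p^4 + p*(-40)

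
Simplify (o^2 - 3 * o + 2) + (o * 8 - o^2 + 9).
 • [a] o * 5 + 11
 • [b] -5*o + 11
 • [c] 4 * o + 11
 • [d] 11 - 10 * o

Adding the polynomials and combining like terms:
(o^2 - 3*o + 2) + (o*8 - o^2 + 9)
= o * 5 + 11
a) o * 5 + 11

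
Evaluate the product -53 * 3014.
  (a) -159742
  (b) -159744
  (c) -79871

-53 * 3014 = -159742
a) -159742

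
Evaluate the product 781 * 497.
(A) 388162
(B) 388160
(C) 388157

781 * 497 = 388157
C) 388157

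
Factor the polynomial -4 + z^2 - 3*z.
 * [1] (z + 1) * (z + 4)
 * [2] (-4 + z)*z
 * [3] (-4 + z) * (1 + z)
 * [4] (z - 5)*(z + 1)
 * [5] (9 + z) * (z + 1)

We need to factor -4 + z^2 - 3*z.
The factored form is (-4 + z) * (1 + z).
3) (-4 + z) * (1 + z)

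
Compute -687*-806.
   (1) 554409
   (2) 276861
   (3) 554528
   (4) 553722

-687 * -806 = 553722
4) 553722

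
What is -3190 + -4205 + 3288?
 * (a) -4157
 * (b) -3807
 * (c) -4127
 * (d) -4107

First: -3190 + -4205 = -7395
Then: -7395 + 3288 = -4107
d) -4107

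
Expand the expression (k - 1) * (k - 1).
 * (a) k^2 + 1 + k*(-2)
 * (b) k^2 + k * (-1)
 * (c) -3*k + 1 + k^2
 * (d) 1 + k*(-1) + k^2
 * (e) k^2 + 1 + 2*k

Expanding (k - 1) * (k - 1):
= k^2 + 1 + k*(-2)
a) k^2 + 1 + k*(-2)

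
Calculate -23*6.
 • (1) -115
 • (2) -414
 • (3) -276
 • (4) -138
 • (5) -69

-23 * 6 = -138
4) -138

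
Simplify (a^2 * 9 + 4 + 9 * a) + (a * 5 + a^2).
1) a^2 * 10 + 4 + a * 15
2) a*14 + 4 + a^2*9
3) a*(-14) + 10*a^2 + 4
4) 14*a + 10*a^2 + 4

Adding the polynomials and combining like terms:
(a^2*9 + 4 + 9*a) + (a*5 + a^2)
= 14*a + 10*a^2 + 4
4) 14*a + 10*a^2 + 4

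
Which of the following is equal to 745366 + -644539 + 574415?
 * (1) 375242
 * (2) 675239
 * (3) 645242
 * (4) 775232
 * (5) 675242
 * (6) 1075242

First: 745366 + -644539 = 100827
Then: 100827 + 574415 = 675242
5) 675242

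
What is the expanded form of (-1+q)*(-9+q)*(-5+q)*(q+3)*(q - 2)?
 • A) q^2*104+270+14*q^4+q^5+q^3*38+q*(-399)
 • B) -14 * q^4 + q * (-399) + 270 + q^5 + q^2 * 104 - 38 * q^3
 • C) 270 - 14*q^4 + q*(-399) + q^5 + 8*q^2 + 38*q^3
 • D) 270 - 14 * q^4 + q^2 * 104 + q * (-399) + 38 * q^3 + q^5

Expanding (-1+q)*(-9+q)*(-5+q)*(q+3)*(q - 2):
= 270 - 14 * q^4 + q^2 * 104 + q * (-399) + 38 * q^3 + q^5
D) 270 - 14 * q^4 + q^2 * 104 + q * (-399) + 38 * q^3 + q^5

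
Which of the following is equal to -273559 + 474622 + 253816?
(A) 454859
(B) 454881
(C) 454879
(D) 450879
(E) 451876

First: -273559 + 474622 = 201063
Then: 201063 + 253816 = 454879
C) 454879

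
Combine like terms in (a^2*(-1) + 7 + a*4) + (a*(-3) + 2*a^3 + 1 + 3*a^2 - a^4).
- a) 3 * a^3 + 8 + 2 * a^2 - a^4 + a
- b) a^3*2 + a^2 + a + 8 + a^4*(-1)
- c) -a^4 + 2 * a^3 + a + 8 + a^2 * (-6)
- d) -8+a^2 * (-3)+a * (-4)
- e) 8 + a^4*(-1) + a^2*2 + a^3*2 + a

Adding the polynomials and combining like terms:
(a^2*(-1) + 7 + a*4) + (a*(-3) + 2*a^3 + 1 + 3*a^2 - a^4)
= 8 + a^4*(-1) + a^2*2 + a^3*2 + a
e) 8 + a^4*(-1) + a^2*2 + a^3*2 + a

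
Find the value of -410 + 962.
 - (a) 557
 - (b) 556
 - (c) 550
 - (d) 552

-410 + 962 = 552
d) 552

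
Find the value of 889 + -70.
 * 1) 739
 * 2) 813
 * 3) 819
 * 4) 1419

889 + -70 = 819
3) 819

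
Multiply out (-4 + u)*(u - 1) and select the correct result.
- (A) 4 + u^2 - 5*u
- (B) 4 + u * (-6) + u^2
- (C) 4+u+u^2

Expanding (-4 + u)*(u - 1):
= 4 + u^2 - 5*u
A) 4 + u^2 - 5*u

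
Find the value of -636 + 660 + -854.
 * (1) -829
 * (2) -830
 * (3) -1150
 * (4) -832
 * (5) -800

First: -636 + 660 = 24
Then: 24 + -854 = -830
2) -830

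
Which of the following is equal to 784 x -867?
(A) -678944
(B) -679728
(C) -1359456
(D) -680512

784 * -867 = -679728
B) -679728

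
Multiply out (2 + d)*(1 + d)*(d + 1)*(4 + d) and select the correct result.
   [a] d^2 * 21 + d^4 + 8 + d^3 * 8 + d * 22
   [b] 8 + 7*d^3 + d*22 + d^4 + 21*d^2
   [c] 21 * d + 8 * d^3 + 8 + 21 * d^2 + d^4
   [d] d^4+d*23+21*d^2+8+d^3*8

Expanding (2 + d)*(1 + d)*(d + 1)*(4 + d):
= d^2 * 21 + d^4 + 8 + d^3 * 8 + d * 22
a) d^2 * 21 + d^4 + 8 + d^3 * 8 + d * 22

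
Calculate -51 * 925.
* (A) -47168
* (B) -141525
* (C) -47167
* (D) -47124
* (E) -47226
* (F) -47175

-51 * 925 = -47175
F) -47175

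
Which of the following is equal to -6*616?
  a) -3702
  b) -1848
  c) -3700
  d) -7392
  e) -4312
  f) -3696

-6 * 616 = -3696
f) -3696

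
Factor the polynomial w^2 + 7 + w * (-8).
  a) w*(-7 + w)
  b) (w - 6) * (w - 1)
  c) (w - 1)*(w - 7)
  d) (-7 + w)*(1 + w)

We need to factor w^2 + 7 + w * (-8).
The factored form is (w - 1)*(w - 7).
c) (w - 1)*(w - 7)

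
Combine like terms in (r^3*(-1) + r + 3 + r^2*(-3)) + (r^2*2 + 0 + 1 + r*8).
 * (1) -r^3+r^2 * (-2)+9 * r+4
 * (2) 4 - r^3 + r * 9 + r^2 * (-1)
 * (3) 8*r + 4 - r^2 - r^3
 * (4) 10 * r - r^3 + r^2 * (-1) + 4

Adding the polynomials and combining like terms:
(r^3*(-1) + r + 3 + r^2*(-3)) + (r^2*2 + 0 + 1 + r*8)
= 4 - r^3 + r * 9 + r^2 * (-1)
2) 4 - r^3 + r * 9 + r^2 * (-1)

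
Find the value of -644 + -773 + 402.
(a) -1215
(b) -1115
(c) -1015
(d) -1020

First: -644 + -773 = -1417
Then: -1417 + 402 = -1015
c) -1015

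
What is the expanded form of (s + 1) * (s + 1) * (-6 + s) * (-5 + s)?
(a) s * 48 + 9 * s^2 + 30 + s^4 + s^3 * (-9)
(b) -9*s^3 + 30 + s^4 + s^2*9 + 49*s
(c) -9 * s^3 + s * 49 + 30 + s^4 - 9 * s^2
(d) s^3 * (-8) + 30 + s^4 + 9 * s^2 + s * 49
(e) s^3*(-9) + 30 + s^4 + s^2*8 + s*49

Expanding (s + 1) * (s + 1) * (-6 + s) * (-5 + s):
= -9*s^3 + 30 + s^4 + s^2*9 + 49*s
b) -9*s^3 + 30 + s^4 + s^2*9 + 49*s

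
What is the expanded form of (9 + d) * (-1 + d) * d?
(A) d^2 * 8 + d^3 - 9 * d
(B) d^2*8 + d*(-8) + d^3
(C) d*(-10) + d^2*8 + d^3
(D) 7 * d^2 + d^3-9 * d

Expanding (9 + d) * (-1 + d) * d:
= d^2 * 8 + d^3 - 9 * d
A) d^2 * 8 + d^3 - 9 * d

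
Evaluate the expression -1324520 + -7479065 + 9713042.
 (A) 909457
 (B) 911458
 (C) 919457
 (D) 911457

First: -1324520 + -7479065 = -8803585
Then: -8803585 + 9713042 = 909457
A) 909457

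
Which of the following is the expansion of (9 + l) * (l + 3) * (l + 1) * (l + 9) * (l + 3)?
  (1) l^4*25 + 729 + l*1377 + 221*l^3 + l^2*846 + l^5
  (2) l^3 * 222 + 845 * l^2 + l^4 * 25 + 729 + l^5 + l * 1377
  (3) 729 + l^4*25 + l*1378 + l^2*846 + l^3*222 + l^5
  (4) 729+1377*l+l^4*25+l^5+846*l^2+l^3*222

Expanding (9 + l) * (l + 3) * (l + 1) * (l + 9) * (l + 3):
= 729+1377*l+l^4*25+l^5+846*l^2+l^3*222
4) 729+1377*l+l^4*25+l^5+846*l^2+l^3*222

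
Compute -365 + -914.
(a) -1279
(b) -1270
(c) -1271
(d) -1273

-365 + -914 = -1279
a) -1279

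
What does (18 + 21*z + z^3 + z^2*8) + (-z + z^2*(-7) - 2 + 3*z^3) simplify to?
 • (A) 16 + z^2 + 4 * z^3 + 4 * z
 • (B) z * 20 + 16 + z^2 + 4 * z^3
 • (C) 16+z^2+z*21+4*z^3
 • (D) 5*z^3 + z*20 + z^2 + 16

Adding the polynomials and combining like terms:
(18 + 21*z + z^3 + z^2*8) + (-z + z^2*(-7) - 2 + 3*z^3)
= z * 20 + 16 + z^2 + 4 * z^3
B) z * 20 + 16 + z^2 + 4 * z^3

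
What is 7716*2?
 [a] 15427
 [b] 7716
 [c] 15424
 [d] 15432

7716 * 2 = 15432
d) 15432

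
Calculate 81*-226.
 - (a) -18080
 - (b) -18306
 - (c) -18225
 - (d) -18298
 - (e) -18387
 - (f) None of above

81 * -226 = -18306
b) -18306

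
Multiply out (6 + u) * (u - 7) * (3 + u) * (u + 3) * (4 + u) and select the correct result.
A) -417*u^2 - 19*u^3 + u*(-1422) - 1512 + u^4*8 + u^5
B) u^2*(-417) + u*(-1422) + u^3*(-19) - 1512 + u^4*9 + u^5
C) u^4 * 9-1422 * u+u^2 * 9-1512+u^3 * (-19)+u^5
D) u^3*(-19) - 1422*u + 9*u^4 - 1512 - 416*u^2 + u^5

Expanding (6 + u) * (u - 7) * (3 + u) * (u + 3) * (4 + u):
= u^2*(-417) + u*(-1422) + u^3*(-19) - 1512 + u^4*9 + u^5
B) u^2*(-417) + u*(-1422) + u^3*(-19) - 1512 + u^4*9 + u^5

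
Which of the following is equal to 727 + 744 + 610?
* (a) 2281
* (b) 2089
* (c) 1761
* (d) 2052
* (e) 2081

First: 727 + 744 = 1471
Then: 1471 + 610 = 2081
e) 2081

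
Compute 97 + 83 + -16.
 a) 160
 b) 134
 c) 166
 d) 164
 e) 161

First: 97 + 83 = 180
Then: 180 + -16 = 164
d) 164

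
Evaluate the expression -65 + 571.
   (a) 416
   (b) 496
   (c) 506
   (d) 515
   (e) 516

-65 + 571 = 506
c) 506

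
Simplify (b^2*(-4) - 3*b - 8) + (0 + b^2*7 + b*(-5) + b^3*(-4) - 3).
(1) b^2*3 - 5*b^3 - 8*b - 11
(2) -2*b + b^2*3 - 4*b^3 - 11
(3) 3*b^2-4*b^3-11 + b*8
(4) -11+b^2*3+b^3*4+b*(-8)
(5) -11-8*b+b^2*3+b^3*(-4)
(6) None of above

Adding the polynomials and combining like terms:
(b^2*(-4) - 3*b - 8) + (0 + b^2*7 + b*(-5) + b^3*(-4) - 3)
= -11-8*b+b^2*3+b^3*(-4)
5) -11-8*b+b^2*3+b^3*(-4)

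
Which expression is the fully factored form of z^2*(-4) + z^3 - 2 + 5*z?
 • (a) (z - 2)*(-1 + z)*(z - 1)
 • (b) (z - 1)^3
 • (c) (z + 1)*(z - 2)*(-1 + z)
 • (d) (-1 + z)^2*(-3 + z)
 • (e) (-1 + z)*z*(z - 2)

We need to factor z^2*(-4) + z^3 - 2 + 5*z.
The factored form is (z - 2)*(-1 + z)*(z - 1).
a) (z - 2)*(-1 + z)*(z - 1)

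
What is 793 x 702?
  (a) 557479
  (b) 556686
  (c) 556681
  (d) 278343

793 * 702 = 556686
b) 556686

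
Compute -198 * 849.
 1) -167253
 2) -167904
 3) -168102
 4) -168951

-198 * 849 = -168102
3) -168102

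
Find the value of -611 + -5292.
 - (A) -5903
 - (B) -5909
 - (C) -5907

-611 + -5292 = -5903
A) -5903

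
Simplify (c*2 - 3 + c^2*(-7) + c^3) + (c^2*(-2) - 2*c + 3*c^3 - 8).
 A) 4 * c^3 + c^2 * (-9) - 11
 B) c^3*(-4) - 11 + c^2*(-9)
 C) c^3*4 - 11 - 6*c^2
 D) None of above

Adding the polynomials and combining like terms:
(c*2 - 3 + c^2*(-7) + c^3) + (c^2*(-2) - 2*c + 3*c^3 - 8)
= 4 * c^3 + c^2 * (-9) - 11
A) 4 * c^3 + c^2 * (-9) - 11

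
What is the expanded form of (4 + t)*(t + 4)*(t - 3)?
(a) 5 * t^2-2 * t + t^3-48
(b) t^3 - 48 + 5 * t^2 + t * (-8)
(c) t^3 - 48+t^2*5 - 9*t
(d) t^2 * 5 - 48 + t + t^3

Expanding (4 + t)*(t + 4)*(t - 3):
= t^3 - 48 + 5 * t^2 + t * (-8)
b) t^3 - 48 + 5 * t^2 + t * (-8)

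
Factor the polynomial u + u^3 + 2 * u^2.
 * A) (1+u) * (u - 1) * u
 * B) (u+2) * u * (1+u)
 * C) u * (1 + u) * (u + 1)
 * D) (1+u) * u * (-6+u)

We need to factor u + u^3 + 2 * u^2.
The factored form is u * (1 + u) * (u + 1).
C) u * (1 + u) * (u + 1)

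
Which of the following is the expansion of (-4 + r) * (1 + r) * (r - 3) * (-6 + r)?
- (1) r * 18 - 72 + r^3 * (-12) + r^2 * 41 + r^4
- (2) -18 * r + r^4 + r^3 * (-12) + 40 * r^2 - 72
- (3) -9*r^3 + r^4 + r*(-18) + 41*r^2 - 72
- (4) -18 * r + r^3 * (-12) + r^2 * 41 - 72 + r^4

Expanding (-4 + r) * (1 + r) * (r - 3) * (-6 + r):
= -18 * r + r^3 * (-12) + r^2 * 41 - 72 + r^4
4) -18 * r + r^3 * (-12) + r^2 * 41 - 72 + r^4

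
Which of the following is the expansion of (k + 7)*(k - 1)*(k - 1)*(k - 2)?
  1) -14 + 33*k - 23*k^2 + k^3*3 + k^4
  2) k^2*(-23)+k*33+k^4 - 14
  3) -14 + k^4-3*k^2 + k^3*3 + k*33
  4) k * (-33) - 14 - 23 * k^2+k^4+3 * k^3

Expanding (k + 7)*(k - 1)*(k - 1)*(k - 2):
= -14 + 33*k - 23*k^2 + k^3*3 + k^4
1) -14 + 33*k - 23*k^2 + k^3*3 + k^4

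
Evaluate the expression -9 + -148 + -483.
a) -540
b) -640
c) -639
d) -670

First: -9 + -148 = -157
Then: -157 + -483 = -640
b) -640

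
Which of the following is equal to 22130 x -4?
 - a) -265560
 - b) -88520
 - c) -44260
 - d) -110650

22130 * -4 = -88520
b) -88520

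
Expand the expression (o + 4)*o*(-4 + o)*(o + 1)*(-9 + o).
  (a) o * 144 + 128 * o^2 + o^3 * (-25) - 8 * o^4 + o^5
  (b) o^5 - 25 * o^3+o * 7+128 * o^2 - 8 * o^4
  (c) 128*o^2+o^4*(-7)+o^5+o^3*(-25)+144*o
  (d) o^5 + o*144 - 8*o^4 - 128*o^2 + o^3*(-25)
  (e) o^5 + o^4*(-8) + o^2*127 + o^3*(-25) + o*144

Expanding (o + 4)*o*(-4 + o)*(o + 1)*(-9 + o):
= o * 144 + 128 * o^2 + o^3 * (-25) - 8 * o^4 + o^5
a) o * 144 + 128 * o^2 + o^3 * (-25) - 8 * o^4 + o^5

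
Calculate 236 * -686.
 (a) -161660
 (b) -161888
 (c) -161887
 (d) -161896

236 * -686 = -161896
d) -161896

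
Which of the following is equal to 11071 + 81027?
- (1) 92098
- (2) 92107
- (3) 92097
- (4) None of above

11071 + 81027 = 92098
1) 92098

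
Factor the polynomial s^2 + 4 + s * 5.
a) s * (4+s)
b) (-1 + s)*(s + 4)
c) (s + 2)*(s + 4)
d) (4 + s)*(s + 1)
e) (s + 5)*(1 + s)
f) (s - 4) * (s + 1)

We need to factor s^2 + 4 + s * 5.
The factored form is (4 + s)*(s + 1).
d) (4 + s)*(s + 1)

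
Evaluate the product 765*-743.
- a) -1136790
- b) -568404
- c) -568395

765 * -743 = -568395
c) -568395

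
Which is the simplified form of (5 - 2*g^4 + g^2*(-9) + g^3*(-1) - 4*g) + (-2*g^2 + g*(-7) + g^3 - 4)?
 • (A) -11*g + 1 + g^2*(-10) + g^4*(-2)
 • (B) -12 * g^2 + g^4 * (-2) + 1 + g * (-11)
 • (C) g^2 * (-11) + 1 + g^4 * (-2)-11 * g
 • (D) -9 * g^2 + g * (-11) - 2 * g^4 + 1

Adding the polynomials and combining like terms:
(5 - 2*g^4 + g^2*(-9) + g^3*(-1) - 4*g) + (-2*g^2 + g*(-7) + g^3 - 4)
= g^2 * (-11) + 1 + g^4 * (-2)-11 * g
C) g^2 * (-11) + 1 + g^4 * (-2)-11 * g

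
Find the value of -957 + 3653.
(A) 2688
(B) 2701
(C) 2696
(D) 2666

-957 + 3653 = 2696
C) 2696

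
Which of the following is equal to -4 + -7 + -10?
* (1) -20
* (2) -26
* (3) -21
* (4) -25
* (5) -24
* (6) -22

First: -4 + -7 = -11
Then: -11 + -10 = -21
3) -21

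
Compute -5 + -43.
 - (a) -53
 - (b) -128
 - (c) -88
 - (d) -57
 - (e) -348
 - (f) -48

-5 + -43 = -48
f) -48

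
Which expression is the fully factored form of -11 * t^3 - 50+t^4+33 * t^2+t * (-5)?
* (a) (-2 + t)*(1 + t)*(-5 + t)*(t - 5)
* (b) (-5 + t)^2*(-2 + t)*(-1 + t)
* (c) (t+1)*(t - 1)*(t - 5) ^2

We need to factor -11 * t^3 - 50+t^4+33 * t^2+t * (-5).
The factored form is (-2 + t)*(1 + t)*(-5 + t)*(t - 5).
a) (-2 + t)*(1 + t)*(-5 + t)*(t - 5)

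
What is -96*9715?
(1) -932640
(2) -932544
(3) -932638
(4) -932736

-96 * 9715 = -932640
1) -932640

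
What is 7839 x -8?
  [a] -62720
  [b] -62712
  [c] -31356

7839 * -8 = -62712
b) -62712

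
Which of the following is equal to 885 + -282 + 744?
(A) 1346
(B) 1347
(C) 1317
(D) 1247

First: 885 + -282 = 603
Then: 603 + 744 = 1347
B) 1347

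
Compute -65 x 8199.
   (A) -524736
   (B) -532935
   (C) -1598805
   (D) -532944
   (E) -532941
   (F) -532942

-65 * 8199 = -532935
B) -532935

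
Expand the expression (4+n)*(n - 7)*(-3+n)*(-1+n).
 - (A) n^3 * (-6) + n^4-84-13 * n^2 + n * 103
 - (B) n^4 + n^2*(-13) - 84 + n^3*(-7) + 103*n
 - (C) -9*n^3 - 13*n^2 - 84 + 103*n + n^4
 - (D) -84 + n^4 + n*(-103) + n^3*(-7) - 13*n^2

Expanding (4+n)*(n - 7)*(-3+n)*(-1+n):
= n^4 + n^2*(-13) - 84 + n^3*(-7) + 103*n
B) n^4 + n^2*(-13) - 84 + n^3*(-7) + 103*n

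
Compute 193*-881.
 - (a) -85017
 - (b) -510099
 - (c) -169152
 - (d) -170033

193 * -881 = -170033
d) -170033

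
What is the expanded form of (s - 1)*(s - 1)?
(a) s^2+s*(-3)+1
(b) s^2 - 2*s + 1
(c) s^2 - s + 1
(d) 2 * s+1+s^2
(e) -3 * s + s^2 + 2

Expanding (s - 1)*(s - 1):
= s^2 - 2*s + 1
b) s^2 - 2*s + 1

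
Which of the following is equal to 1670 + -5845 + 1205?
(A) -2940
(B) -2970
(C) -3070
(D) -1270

First: 1670 + -5845 = -4175
Then: -4175 + 1205 = -2970
B) -2970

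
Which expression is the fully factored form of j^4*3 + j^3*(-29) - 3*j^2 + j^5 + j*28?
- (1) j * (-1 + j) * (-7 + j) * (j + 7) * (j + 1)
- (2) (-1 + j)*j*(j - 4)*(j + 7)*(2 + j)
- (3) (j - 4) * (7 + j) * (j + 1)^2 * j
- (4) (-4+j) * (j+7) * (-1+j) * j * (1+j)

We need to factor j^4*3 + j^3*(-29) - 3*j^2 + j^5 + j*28.
The factored form is (-4+j) * (j+7) * (-1+j) * j * (1+j).
4) (-4+j) * (j+7) * (-1+j) * j * (1+j)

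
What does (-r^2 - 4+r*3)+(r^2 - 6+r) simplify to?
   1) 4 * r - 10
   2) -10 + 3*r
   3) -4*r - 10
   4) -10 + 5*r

Adding the polynomials and combining like terms:
(-r^2 - 4 + r*3) + (r^2 - 6 + r)
= 4 * r - 10
1) 4 * r - 10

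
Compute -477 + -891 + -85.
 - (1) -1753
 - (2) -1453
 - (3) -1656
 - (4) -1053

First: -477 + -891 = -1368
Then: -1368 + -85 = -1453
2) -1453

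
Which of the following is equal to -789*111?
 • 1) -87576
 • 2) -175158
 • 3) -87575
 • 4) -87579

-789 * 111 = -87579
4) -87579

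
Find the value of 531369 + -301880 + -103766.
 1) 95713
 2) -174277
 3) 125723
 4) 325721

First: 531369 + -301880 = 229489
Then: 229489 + -103766 = 125723
3) 125723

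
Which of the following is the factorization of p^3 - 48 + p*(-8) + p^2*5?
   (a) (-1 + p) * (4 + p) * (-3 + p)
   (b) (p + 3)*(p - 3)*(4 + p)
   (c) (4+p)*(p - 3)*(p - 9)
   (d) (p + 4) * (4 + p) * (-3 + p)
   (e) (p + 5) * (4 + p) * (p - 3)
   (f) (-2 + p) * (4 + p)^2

We need to factor p^3 - 48 + p*(-8) + p^2*5.
The factored form is (p + 4) * (4 + p) * (-3 + p).
d) (p + 4) * (4 + p) * (-3 + p)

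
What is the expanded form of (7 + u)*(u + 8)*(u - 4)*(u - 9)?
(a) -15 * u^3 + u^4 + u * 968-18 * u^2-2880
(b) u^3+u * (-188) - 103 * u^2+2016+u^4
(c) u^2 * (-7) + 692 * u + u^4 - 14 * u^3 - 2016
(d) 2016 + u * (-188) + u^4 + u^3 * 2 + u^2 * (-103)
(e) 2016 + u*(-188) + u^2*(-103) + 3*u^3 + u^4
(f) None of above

Expanding (7 + u)*(u + 8)*(u - 4)*(u - 9):
= 2016 + u * (-188) + u^4 + u^3 * 2 + u^2 * (-103)
d) 2016 + u * (-188) + u^4 + u^3 * 2 + u^2 * (-103)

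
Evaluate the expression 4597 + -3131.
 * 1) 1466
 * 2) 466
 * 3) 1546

4597 + -3131 = 1466
1) 1466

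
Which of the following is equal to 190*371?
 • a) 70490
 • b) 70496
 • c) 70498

190 * 371 = 70490
a) 70490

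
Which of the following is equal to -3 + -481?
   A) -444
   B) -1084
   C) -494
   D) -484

-3 + -481 = -484
D) -484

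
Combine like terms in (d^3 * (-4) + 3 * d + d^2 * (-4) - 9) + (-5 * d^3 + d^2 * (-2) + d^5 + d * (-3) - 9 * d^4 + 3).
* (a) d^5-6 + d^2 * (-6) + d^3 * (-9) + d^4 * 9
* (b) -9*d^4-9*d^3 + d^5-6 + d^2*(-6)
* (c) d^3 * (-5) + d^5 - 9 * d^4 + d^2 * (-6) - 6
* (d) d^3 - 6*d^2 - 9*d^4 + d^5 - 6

Adding the polynomials and combining like terms:
(d^3*(-4) + 3*d + d^2*(-4) - 9) + (-5*d^3 + d^2*(-2) + d^5 + d*(-3) - 9*d^4 + 3)
= -9*d^4-9*d^3 + d^5-6 + d^2*(-6)
b) -9*d^4-9*d^3 + d^5-6 + d^2*(-6)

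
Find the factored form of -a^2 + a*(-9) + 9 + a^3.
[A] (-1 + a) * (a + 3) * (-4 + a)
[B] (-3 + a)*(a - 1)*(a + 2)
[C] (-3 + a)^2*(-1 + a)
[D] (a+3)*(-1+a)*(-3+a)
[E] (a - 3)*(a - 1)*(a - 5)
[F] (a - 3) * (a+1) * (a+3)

We need to factor -a^2 + a*(-9) + 9 + a^3.
The factored form is (a+3)*(-1+a)*(-3+a).
D) (a+3)*(-1+a)*(-3+a)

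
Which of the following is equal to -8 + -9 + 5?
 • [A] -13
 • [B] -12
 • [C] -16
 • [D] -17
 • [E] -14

First: -8 + -9 = -17
Then: -17 + 5 = -12
B) -12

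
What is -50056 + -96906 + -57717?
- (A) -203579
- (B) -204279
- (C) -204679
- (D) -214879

First: -50056 + -96906 = -146962
Then: -146962 + -57717 = -204679
C) -204679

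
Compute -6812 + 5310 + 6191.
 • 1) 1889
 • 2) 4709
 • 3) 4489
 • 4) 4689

First: -6812 + 5310 = -1502
Then: -1502 + 6191 = 4689
4) 4689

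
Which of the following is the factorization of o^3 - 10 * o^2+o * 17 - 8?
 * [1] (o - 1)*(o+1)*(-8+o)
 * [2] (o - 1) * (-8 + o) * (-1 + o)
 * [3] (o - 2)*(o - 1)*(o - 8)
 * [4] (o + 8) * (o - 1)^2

We need to factor o^3 - 10 * o^2+o * 17 - 8.
The factored form is (o - 1) * (-8 + o) * (-1 + o).
2) (o - 1) * (-8 + o) * (-1 + o)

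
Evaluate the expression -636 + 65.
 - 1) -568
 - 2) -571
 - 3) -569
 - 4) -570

-636 + 65 = -571
2) -571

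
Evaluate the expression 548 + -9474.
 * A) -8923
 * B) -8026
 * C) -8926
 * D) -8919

548 + -9474 = -8926
C) -8926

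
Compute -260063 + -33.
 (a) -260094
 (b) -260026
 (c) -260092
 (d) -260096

-260063 + -33 = -260096
d) -260096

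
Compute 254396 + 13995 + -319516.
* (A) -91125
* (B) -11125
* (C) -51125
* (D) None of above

First: 254396 + 13995 = 268391
Then: 268391 + -319516 = -51125
C) -51125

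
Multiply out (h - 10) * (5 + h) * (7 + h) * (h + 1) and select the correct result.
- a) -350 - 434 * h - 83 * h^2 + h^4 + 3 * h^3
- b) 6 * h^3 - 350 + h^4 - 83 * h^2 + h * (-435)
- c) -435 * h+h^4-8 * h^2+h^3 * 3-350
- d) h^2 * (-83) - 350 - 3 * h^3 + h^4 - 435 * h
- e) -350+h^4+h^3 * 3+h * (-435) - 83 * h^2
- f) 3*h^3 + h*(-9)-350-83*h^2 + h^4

Expanding (h - 10) * (5 + h) * (7 + h) * (h + 1):
= -350+h^4+h^3 * 3+h * (-435) - 83 * h^2
e) -350+h^4+h^3 * 3+h * (-435) - 83 * h^2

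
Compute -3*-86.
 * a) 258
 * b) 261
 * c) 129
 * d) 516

-3 * -86 = 258
a) 258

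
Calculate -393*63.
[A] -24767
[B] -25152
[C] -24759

-393 * 63 = -24759
C) -24759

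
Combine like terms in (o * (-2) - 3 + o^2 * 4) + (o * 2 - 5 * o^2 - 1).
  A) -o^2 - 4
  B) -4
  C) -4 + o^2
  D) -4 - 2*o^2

Adding the polynomials and combining like terms:
(o*(-2) - 3 + o^2*4) + (o*2 - 5*o^2 - 1)
= -o^2 - 4
A) -o^2 - 4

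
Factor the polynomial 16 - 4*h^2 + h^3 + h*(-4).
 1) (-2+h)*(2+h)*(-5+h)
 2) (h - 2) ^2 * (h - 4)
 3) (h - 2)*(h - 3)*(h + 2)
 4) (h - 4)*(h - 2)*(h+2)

We need to factor 16 - 4*h^2 + h^3 + h*(-4).
The factored form is (h - 4)*(h - 2)*(h+2).
4) (h - 4)*(h - 2)*(h+2)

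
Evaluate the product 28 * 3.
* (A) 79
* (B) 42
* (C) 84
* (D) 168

28 * 3 = 84
C) 84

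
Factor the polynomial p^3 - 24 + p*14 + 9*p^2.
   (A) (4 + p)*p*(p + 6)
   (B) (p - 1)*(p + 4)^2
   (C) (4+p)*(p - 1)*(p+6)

We need to factor p^3 - 24 + p*14 + 9*p^2.
The factored form is (4+p)*(p - 1)*(p+6).
C) (4+p)*(p - 1)*(p+6)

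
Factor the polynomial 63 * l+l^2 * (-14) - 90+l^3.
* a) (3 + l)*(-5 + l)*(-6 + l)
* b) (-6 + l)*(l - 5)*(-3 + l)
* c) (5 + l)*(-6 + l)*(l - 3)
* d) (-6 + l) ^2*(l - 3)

We need to factor 63 * l+l^2 * (-14) - 90+l^3.
The factored form is (-6 + l)*(l - 5)*(-3 + l).
b) (-6 + l)*(l - 5)*(-3 + l)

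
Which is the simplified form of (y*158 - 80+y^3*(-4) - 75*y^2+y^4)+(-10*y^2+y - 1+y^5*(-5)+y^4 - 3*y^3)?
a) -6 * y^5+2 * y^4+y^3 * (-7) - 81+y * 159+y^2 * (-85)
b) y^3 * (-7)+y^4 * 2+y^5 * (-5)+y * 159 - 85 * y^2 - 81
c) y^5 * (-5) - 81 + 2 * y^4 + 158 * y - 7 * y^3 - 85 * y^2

Adding the polynomials and combining like terms:
(y*158 - 80 + y^3*(-4) - 75*y^2 + y^4) + (-10*y^2 + y - 1 + y^5*(-5) + y^4 - 3*y^3)
= y^3 * (-7)+y^4 * 2+y^5 * (-5)+y * 159 - 85 * y^2 - 81
b) y^3 * (-7)+y^4 * 2+y^5 * (-5)+y * 159 - 85 * y^2 - 81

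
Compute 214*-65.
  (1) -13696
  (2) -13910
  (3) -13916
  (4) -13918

214 * -65 = -13910
2) -13910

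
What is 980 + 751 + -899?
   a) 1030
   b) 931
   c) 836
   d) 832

First: 980 + 751 = 1731
Then: 1731 + -899 = 832
d) 832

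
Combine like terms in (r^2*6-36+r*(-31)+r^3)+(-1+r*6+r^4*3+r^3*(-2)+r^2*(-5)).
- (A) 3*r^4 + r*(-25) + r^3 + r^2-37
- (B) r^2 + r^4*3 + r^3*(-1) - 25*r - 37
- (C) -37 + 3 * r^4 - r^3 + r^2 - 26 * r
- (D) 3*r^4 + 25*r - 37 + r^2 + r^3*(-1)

Adding the polynomials and combining like terms:
(r^2*6 - 36 + r*(-31) + r^3) + (-1 + r*6 + r^4*3 + r^3*(-2) + r^2*(-5))
= r^2 + r^4*3 + r^3*(-1) - 25*r - 37
B) r^2 + r^4*3 + r^3*(-1) - 25*r - 37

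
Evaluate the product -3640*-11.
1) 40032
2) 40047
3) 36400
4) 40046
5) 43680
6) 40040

-3640 * -11 = 40040
6) 40040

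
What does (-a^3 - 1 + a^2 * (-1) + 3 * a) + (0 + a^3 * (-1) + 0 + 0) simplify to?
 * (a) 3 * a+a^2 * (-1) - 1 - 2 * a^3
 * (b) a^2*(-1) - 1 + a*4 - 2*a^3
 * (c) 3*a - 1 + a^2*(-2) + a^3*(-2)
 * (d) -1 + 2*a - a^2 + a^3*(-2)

Adding the polynomials and combining like terms:
(-a^3 - 1 + a^2*(-1) + 3*a) + (0 + a^3*(-1) + 0 + 0)
= 3 * a+a^2 * (-1) - 1 - 2 * a^3
a) 3 * a+a^2 * (-1) - 1 - 2 * a^3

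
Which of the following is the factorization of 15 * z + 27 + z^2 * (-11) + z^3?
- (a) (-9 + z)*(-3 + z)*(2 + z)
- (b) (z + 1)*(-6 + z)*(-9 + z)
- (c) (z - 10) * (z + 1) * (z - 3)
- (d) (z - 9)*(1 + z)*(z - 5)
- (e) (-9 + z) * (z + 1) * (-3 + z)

We need to factor 15 * z + 27 + z^2 * (-11) + z^3.
The factored form is (-9 + z) * (z + 1) * (-3 + z).
e) (-9 + z) * (z + 1) * (-3 + z)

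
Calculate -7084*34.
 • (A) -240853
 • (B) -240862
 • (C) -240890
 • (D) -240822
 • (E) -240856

-7084 * 34 = -240856
E) -240856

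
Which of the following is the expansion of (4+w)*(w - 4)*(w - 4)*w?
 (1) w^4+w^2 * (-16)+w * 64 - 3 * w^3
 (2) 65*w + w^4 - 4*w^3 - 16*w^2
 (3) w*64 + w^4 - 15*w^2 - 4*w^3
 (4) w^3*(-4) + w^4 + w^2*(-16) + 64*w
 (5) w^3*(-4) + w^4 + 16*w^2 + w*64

Expanding (4+w)*(w - 4)*(w - 4)*w:
= w^3*(-4) + w^4 + w^2*(-16) + 64*w
4) w^3*(-4) + w^4 + w^2*(-16) + 64*w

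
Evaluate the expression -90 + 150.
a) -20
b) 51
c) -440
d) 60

-90 + 150 = 60
d) 60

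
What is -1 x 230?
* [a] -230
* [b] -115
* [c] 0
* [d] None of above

-1 * 230 = -230
a) -230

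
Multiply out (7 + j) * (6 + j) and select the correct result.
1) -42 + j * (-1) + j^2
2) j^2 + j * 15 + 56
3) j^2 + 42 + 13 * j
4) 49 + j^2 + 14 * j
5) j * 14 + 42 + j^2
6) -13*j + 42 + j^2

Expanding (7 + j) * (6 + j):
= j^2 + 42 + 13 * j
3) j^2 + 42 + 13 * j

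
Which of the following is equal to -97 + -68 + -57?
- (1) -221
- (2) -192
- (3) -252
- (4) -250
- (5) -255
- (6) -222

First: -97 + -68 = -165
Then: -165 + -57 = -222
6) -222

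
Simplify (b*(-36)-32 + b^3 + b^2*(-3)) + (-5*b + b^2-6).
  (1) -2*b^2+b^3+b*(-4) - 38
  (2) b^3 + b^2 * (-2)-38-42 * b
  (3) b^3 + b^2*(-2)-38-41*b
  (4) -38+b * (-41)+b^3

Adding the polynomials and combining like terms:
(b*(-36) - 32 + b^3 + b^2*(-3)) + (-5*b + b^2 - 6)
= b^3 + b^2*(-2)-38-41*b
3) b^3 + b^2*(-2)-38-41*b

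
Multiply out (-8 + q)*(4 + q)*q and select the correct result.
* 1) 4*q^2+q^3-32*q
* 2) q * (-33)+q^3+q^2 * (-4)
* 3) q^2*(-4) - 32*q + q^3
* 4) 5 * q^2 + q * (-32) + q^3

Expanding (-8 + q)*(4 + q)*q:
= q^2*(-4) - 32*q + q^3
3) q^2*(-4) - 32*q + q^3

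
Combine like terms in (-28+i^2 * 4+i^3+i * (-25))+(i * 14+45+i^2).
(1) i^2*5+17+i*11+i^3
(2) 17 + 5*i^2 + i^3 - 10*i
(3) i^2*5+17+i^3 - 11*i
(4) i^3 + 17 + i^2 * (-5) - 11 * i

Adding the polynomials and combining like terms:
(-28 + i^2*4 + i^3 + i*(-25)) + (i*14 + 45 + i^2)
= i^2*5+17+i^3 - 11*i
3) i^2*5+17+i^3 - 11*i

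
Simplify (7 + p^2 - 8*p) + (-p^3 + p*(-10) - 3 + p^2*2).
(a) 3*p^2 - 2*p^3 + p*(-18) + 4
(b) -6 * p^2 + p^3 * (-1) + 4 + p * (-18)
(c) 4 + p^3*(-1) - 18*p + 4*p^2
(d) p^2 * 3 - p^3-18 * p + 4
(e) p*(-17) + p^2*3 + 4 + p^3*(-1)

Adding the polynomials and combining like terms:
(7 + p^2 - 8*p) + (-p^3 + p*(-10) - 3 + p^2*2)
= p^2 * 3 - p^3-18 * p + 4
d) p^2 * 3 - p^3-18 * p + 4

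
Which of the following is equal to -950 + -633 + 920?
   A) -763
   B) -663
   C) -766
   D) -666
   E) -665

First: -950 + -633 = -1583
Then: -1583 + 920 = -663
B) -663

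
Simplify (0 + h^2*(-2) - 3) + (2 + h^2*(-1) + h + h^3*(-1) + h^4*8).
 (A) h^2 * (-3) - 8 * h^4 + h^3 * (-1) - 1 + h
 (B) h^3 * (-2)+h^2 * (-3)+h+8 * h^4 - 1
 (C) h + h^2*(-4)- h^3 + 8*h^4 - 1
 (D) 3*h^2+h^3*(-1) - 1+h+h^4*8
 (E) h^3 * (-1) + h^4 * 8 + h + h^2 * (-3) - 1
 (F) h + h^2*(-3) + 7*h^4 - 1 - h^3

Adding the polynomials and combining like terms:
(0 + h^2*(-2) - 3) + (2 + h^2*(-1) + h + h^3*(-1) + h^4*8)
= h^3 * (-1) + h^4 * 8 + h + h^2 * (-3) - 1
E) h^3 * (-1) + h^4 * 8 + h + h^2 * (-3) - 1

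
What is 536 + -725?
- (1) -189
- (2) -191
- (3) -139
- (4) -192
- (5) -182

536 + -725 = -189
1) -189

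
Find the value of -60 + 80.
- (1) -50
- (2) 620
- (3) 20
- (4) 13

-60 + 80 = 20
3) 20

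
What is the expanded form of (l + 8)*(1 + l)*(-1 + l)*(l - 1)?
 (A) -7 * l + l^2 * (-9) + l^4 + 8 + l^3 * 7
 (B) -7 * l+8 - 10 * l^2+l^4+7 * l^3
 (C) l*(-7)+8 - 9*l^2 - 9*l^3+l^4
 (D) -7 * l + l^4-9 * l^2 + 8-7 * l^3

Expanding (l + 8)*(1 + l)*(-1 + l)*(l - 1):
= -7 * l + l^2 * (-9) + l^4 + 8 + l^3 * 7
A) -7 * l + l^2 * (-9) + l^4 + 8 + l^3 * 7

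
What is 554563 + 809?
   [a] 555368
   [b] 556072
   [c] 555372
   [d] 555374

554563 + 809 = 555372
c) 555372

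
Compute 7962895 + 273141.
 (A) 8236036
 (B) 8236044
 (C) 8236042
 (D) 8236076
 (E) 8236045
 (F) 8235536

7962895 + 273141 = 8236036
A) 8236036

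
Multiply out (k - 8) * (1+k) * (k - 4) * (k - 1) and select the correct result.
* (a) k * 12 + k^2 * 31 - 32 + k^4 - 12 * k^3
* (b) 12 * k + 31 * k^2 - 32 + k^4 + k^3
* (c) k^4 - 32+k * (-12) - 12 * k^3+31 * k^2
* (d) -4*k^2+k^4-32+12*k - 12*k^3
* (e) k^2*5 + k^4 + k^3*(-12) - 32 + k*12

Expanding (k - 8) * (1+k) * (k - 4) * (k - 1):
= k * 12 + k^2 * 31 - 32 + k^4 - 12 * k^3
a) k * 12 + k^2 * 31 - 32 + k^4 - 12 * k^3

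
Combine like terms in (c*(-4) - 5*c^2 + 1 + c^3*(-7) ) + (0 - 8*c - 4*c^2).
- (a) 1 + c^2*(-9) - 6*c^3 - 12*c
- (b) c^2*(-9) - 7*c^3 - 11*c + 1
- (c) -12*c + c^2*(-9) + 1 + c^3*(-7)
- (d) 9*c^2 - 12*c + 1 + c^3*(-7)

Adding the polynomials and combining like terms:
(c*(-4) - 5*c^2 + 1 + c^3*(-7)) + (0 - 8*c - 4*c^2)
= -12*c + c^2*(-9) + 1 + c^3*(-7)
c) -12*c + c^2*(-9) + 1 + c^3*(-7)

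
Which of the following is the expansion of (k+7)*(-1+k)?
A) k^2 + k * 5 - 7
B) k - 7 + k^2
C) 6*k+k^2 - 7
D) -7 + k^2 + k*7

Expanding (k+7)*(-1+k):
= 6*k+k^2 - 7
C) 6*k+k^2 - 7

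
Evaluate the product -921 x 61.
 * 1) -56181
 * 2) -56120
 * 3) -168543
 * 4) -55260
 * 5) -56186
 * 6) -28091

-921 * 61 = -56181
1) -56181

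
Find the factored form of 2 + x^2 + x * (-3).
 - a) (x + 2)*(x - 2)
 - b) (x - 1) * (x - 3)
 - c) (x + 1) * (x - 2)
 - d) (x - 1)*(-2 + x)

We need to factor 2 + x^2 + x * (-3).
The factored form is (x - 1)*(-2 + x).
d) (x - 1)*(-2 + x)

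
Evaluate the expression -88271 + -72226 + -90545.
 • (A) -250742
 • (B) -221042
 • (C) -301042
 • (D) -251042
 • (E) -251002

First: -88271 + -72226 = -160497
Then: -160497 + -90545 = -251042
D) -251042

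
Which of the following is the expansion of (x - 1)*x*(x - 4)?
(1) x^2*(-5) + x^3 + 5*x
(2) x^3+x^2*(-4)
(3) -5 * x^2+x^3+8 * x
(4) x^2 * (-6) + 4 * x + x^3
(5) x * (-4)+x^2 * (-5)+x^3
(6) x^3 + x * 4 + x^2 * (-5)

Expanding (x - 1)*x*(x - 4):
= x^3 + x * 4 + x^2 * (-5)
6) x^3 + x * 4 + x^2 * (-5)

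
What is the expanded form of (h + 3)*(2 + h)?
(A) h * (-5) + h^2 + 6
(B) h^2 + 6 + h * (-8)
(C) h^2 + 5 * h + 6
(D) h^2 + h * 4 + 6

Expanding (h + 3)*(2 + h):
= h^2 + 5 * h + 6
C) h^2 + 5 * h + 6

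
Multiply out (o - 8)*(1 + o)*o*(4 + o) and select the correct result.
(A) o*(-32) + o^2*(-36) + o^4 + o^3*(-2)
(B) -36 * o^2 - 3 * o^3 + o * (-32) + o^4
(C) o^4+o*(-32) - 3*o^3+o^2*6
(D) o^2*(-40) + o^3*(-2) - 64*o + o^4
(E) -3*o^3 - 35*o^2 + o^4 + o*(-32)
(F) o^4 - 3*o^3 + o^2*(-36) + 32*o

Expanding (o - 8)*(1 + o)*o*(4 + o):
= -36 * o^2 - 3 * o^3 + o * (-32) + o^4
B) -36 * o^2 - 3 * o^3 + o * (-32) + o^4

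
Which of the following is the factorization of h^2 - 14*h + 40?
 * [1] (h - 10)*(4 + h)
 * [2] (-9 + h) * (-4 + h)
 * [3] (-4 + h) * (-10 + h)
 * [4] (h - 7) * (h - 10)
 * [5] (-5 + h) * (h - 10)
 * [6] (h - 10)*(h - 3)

We need to factor h^2 - 14*h + 40.
The factored form is (-4 + h) * (-10 + h).
3) (-4 + h) * (-10 + h)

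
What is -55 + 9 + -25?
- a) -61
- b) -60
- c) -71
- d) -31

First: -55 + 9 = -46
Then: -46 + -25 = -71
c) -71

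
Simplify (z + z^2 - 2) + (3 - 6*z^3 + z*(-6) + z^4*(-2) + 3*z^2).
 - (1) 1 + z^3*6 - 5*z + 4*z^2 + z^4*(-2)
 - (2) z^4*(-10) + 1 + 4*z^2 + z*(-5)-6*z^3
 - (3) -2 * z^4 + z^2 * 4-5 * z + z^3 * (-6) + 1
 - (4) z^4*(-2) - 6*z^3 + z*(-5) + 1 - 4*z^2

Adding the polynomials and combining like terms:
(z + z^2 - 2) + (3 - 6*z^3 + z*(-6) + z^4*(-2) + 3*z^2)
= -2 * z^4 + z^2 * 4-5 * z + z^3 * (-6) + 1
3) -2 * z^4 + z^2 * 4-5 * z + z^3 * (-6) + 1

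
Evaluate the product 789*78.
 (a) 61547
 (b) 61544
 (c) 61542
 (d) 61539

789 * 78 = 61542
c) 61542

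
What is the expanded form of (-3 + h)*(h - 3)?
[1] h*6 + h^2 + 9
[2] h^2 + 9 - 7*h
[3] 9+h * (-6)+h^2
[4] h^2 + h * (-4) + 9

Expanding (-3 + h)*(h - 3):
= 9+h * (-6)+h^2
3) 9+h * (-6)+h^2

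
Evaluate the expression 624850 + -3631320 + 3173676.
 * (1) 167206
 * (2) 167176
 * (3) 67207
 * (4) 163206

First: 624850 + -3631320 = -3006470
Then: -3006470 + 3173676 = 167206
1) 167206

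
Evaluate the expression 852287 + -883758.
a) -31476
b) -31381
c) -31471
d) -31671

852287 + -883758 = -31471
c) -31471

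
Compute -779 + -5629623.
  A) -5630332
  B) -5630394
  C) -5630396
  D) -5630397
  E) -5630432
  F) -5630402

-779 + -5629623 = -5630402
F) -5630402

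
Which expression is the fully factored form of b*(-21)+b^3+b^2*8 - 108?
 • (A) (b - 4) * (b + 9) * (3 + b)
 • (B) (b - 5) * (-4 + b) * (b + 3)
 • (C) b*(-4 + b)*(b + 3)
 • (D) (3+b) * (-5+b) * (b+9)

We need to factor b*(-21)+b^3+b^2*8 - 108.
The factored form is (b - 4) * (b + 9) * (3 + b).
A) (b - 4) * (b + 9) * (3 + b)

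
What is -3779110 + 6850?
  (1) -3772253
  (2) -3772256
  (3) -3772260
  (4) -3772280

-3779110 + 6850 = -3772260
3) -3772260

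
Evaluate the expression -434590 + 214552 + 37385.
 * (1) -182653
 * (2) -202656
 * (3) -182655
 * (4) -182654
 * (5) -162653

First: -434590 + 214552 = -220038
Then: -220038 + 37385 = -182653
1) -182653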